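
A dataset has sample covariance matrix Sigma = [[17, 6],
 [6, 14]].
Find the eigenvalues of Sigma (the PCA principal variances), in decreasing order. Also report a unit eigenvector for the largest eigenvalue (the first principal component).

Step 1 — characteristic polynomial of 2×2 Sigma:
  det(Sigma - λI) = λ² - trace · λ + det = 0.
  trace = 17 + 14 = 31, det = 17·14 - (6)² = 202.
Step 2 — discriminant:
  Δ = trace² - 4·det = 961 - 808 = 153.
Step 3 — eigenvalues:
  λ = (trace ± √Δ)/2 = (31 ± 12.3693)/2,
  λ_1 = 21.6847,  λ_2 = 9.3153.

Step 4 — unit eigenvector for λ_1: solve (Sigma - λ_1 I)v = 0. First row:
  (17 - 21.6847)·v_x + (6)·v_y = 0, i.e. (-4.6847)·v_x + (6)·v_y = 0,
  so v ∝ (b, λ_1 - a) = (6, 4.6847) = u.
  ||u|| = √((6)² + (4.6847)²) = √(57.946) ≈ 7.6122,
  v_1 = u/||u|| ≈ (0.7882, 0.6154) (||v_1|| = 1).

λ_1 = 21.6847,  λ_2 = 9.3153;  v_1 ≈ (0.7882, 0.6154)


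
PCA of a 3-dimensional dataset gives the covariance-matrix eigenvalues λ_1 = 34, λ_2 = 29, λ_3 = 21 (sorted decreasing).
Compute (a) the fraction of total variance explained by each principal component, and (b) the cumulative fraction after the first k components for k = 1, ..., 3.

Step 1 — total variance = trace(Sigma) = Σ λ_i = 34 + 29 + 21 = 84.

Step 2 — fraction explained by component i = λ_i / Σ λ:
  PC1: 34/84 = 0.4048
  PC2: 29/84 = 0.3452
  PC3: 21/84 = 0.25

Step 3 — cumulative fraction after k components = (λ_1 + ... + λ_k) / Σ λ:
  k = 1: 34/84 = 0.4048
  k = 2: (34 + 29)/84 = 63/84 = 0.75
  k = 3: (34 + 29 + 21)/84 = 84/84 = 1

Summary (fraction, with percent):

explained: PC1 0.4048 (40.48%), PC2 0.3452 (34.52%), PC3 0.25 (25%);  cumulative: 0.4048, 0.75, 1


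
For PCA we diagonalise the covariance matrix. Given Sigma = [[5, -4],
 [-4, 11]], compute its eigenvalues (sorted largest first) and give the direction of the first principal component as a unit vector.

Step 1 — characteristic polynomial of 2×2 Sigma:
  det(Sigma - λI) = λ² - trace · λ + det = 0.
  trace = 5 + 11 = 16, det = 5·11 - (-4)² = 39.
Step 2 — discriminant:
  Δ = trace² - 4·det = 256 - 156 = 100.
Step 3 — eigenvalues:
  λ = (trace ± √Δ)/2 = (16 ± 10)/2,
  λ_1 = 13,  λ_2 = 3.

Step 4 — unit eigenvector for λ_1: solve (Sigma - λ_1 I)v = 0. First row:
  (5 - 13)·v_x + (-4)·v_y = 0, i.e. (-8)·v_x + (-4)·v_y = 0,
  so v ∝ (b, λ_1 - a) = (-4, 8); multiply by -1 so the first entry is positive: u = (4, -8).
  ||u|| = √((4)² + (-8)²) = √(80) ≈ 8.9443,
  v_1 = u/||u|| ≈ (0.4472, -0.8944) (||v_1|| = 1).

λ_1 = 13,  λ_2 = 3;  v_1 ≈ (0.4472, -0.8944)


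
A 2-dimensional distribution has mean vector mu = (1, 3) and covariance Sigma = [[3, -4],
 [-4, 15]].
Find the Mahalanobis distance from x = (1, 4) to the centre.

Step 1 — centre the observation: (x - mu) = (0, 1).

Step 2 — invert Sigma. det(Sigma) = 3·15 - (-4)² = 29.
  Sigma^{-1} = (1/det) · [[d, -b], [-b, a]] = [[0.5172, 0.1379],
 [0.1379, 0.1034]].

Step 3 — form the quadratic (x - mu)^T · Sigma^{-1} · (x - mu):
  Sigma^{-1} · (x - mu) = (0.1379, 0.1034).
  (x - mu)^T · [Sigma^{-1} · (x - mu)] = (0)·(0.1379) + (1)·(0.1034) = 0.1034.

Step 4 — take square root: d = √(0.1034) ≈ 0.3216.

d(x, mu) = √(0.1034) ≈ 0.3216


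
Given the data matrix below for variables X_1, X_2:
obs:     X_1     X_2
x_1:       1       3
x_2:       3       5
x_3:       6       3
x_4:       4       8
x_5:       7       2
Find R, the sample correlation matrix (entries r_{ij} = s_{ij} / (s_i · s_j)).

Step 1 — column means:
  mean(X_1) = (1 + 3 + 6 + 4 + 7) / 5 = 21/5 = 4.2
  mean(X_2) = (3 + 5 + 3 + 8 + 2) / 5 = 21/5 = 4.2

Step 2 — sample variances and covariances s[i,j] = (1/(n-1)) · Σ_k (x_{k,i} - mean_i) · (x_{k,j} - mean_j), with n-1 = 4:
  s[X_1,X_1] = ((-3.2)·(-3.2) + (-1.2)·(-1.2) + (1.8)·(1.8) + (-0.2)·(-0.2) + (2.8)·(2.8)) / 4 = 22.8/4 = 5.7
  s[X_1,X_2] = ((-3.2)·(-1.2) + (-1.2)·(0.8) + (1.8)·(-1.2) + (-0.2)·(3.8) + (2.8)·(-2.2)) / 4 = -6.2/4 = -1.55
  s[X_2,X_2] = ((-1.2)·(-1.2) + (0.8)·(0.8) + (-1.2)·(-1.2) + (3.8)·(3.8) + (-2.2)·(-2.2)) / 4 = 22.8/4 = 5.7
  Sample standard deviations s_i = √(s[i,i]):
  s(X_1) = √(5.7) = 2.3875
  s(X_2) = √(5.7) = 2.3875

Step 3 — r_{ij} = s_{ij} / (s_i · s_j):
  r[X_1,X_1] = 1 (diagonal).
  r[X_1,X_2] = -1.55 / (2.3875 · 2.3875) = -1.55 / 5.7 = -0.2719
  r[X_2,X_2] = 1 (diagonal).

R is symmetric with unit diagonal. Assembling:

R = [[1, -0.2719],
 [-0.2719, 1]]


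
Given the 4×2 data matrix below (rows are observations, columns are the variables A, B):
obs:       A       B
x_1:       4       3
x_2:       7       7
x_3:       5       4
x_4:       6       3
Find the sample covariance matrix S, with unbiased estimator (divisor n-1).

Step 1 — column means:
  mean(A) = (4 + 7 + 5 + 6) / 4 = 22/4 = 5.5
  mean(B) = (3 + 7 + 4 + 3) / 4 = 17/4 = 4.25

Step 2 — sample covariance S[i,j] = (1/(n-1)) · Σ_k (x_{k,i} - mean_i) · (x_{k,j} - mean_j), with n-1 = 3.
  S[A,A] = ((-1.5)·(-1.5) + (1.5)·(1.5) + (-0.5)·(-0.5) + (0.5)·(0.5)) / 3 = 5/3 = 1.6667
  S[A,B] = ((-1.5)·(-1.25) + (1.5)·(2.75) + (-0.5)·(-0.25) + (0.5)·(-1.25)) / 3 = 5.5/3 = 1.8333
  S[B,B] = ((-1.25)·(-1.25) + (2.75)·(2.75) + (-0.25)·(-0.25) + (-1.25)·(-1.25)) / 3 = 10.75/3 = 3.5833

S is symmetric (S[j,i] = S[i,j]). Assembling:

S = [[1.6667, 1.8333],
 [1.8333, 3.5833]]


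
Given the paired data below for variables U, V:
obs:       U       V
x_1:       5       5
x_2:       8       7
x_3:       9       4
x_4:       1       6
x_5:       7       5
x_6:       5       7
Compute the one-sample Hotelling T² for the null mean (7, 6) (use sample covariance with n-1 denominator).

Step 1 — sample mean vector:
  mean(U) = (5 + 8 + 9 + 1 + 7 + 5) / 6 = 35/6 = 5.8333
  mean(V) = (5 + 7 + 4 + 6 + 5 + 7) / 6 = 34/6 = 5.6667
  x̄ = (5.8333, 5.6667),  deviation x̄ - mu_0 = (5.8333, 5.6667) - (7, 6) = (-1.1667, -0.3333).

Step 2 — sample covariance matrix, S[i,j] = (1/(n-1)) · Σ_k (x_{k,i} - mean_i) · (x_{k,j} - mean_j), divisor n-1 = 5:
  S[U,U] = ((-0.8333)·(-0.8333) + (2.1667)·(2.1667) + (3.1667)·(3.1667) + (-4.8333)·(-4.8333) + (1.1667)·(1.1667) + (-0.8333)·(-0.8333)) / 5 = 40.8333/5 = 8.1667
  S[U,V] = ((-0.8333)·(-0.6667) + (2.1667)·(1.3333) + (3.1667)·(-1.6667) + (-4.8333)·(0.3333) + (1.1667)·(-0.6667) + (-0.8333)·(1.3333)) / 5 = -5.3333/5 = -1.0667
  S[V,V] = ((-0.6667)·(-0.6667) + (1.3333)·(1.3333) + (-1.6667)·(-1.6667) + (0.3333)·(0.3333) + (-0.6667)·(-0.6667) + (1.3333)·(1.3333)) / 5 = 7.3333/5 = 1.4667
  S = [[8.1667, -1.0667],
 [-1.0667, 1.4667]].

Step 3 — invert S. det(S) = 8.1667·1.4667 - (-1.0667)² = 10.84.
  S^{-1} = (1/det) · [[d, -b], [-b, a]] = [[0.1353, 0.0984],
 [0.0984, 0.7534]].

Step 4 — quadratic form (x̄ - mu_0)^T · S^{-1} · (x̄ - mu_0):
  S^{-1} · (x̄ - mu_0) = (-0.1907, -0.3659),
  (x̄ - mu_0)^T · [...] = (-1.1667)·(-0.1907) + (-0.3333)·(-0.3659) = 0.3444.

Step 5 — scale by n: T² = 6 · 0.3444 = 2.0664.

T² ≈ 2.0664


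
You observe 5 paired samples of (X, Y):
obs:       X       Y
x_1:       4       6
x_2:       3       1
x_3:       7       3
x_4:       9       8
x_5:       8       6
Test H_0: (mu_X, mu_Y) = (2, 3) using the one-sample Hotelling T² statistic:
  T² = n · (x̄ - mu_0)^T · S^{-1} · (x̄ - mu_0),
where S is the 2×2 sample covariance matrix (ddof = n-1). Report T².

Step 1 — sample mean vector:
  mean(X) = (4 + 3 + 7 + 9 + 8) / 5 = 31/5 = 6.2
  mean(Y) = (6 + 1 + 3 + 8 + 6) / 5 = 24/5 = 4.8
  x̄ = (6.2, 4.8),  deviation x̄ - mu_0 = (6.2, 4.8) - (2, 3) = (4.2, 1.8).

Step 2 — sample covariance matrix, S[i,j] = (1/(n-1)) · Σ_k (x_{k,i} - mean_i) · (x_{k,j} - mean_j), divisor n-1 = 4:
  S[X,X] = ((-2.2)·(-2.2) + (-3.2)·(-3.2) + (0.8)·(0.8) + (2.8)·(2.8) + (1.8)·(1.8)) / 4 = 26.8/4 = 6.7
  S[X,Y] = ((-2.2)·(1.2) + (-3.2)·(-3.8) + (0.8)·(-1.8) + (2.8)·(3.2) + (1.8)·(1.2)) / 4 = 19.2/4 = 4.8
  S[Y,Y] = ((1.2)·(1.2) + (-3.8)·(-3.8) + (-1.8)·(-1.8) + (3.2)·(3.2) + (1.2)·(1.2)) / 4 = 30.8/4 = 7.7
  S = [[6.7, 4.8],
 [4.8, 7.7]].

Step 3 — invert S. det(S) = 6.7·7.7 - (4.8)² = 28.55.
  S^{-1} = (1/det) · [[d, -b], [-b, a]] = [[0.2697, -0.1681],
 [-0.1681, 0.2347]].

Step 4 — quadratic form (x̄ - mu_0)^T · S^{-1} · (x̄ - mu_0):
  S^{-1} · (x̄ - mu_0) = (0.8301, -0.2837),
  (x̄ - mu_0)^T · [...] = (4.2)·(0.8301) + (1.8)·(-0.2837) = 2.9758.

Step 5 — scale by n: T² = 5 · 2.9758 = 14.8792.

T² ≈ 14.8792


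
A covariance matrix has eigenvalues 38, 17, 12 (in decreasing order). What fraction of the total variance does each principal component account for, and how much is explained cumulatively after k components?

Step 1 — total variance = trace(Sigma) = Σ λ_i = 38 + 17 + 12 = 67.

Step 2 — fraction explained by component i = λ_i / Σ λ:
  PC1: 38/67 = 0.5672
  PC2: 17/67 = 0.2537
  PC3: 12/67 = 0.1791

Step 3 — cumulative fraction after k components = (λ_1 + ... + λ_k) / Σ λ:
  k = 1: 38/67 = 0.5672
  k = 2: (38 + 17)/67 = 55/67 = 0.8209
  k = 3: (38 + 17 + 12)/67 = 67/67 = 1

Summary (fraction, with percent):

explained: PC1 0.5672 (56.72%), PC2 0.2537 (25.37%), PC3 0.1791 (17.91%);  cumulative: 0.5672, 0.8209, 1


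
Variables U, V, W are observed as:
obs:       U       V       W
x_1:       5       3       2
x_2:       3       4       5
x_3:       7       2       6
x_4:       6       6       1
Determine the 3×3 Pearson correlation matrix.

Step 1 — column means:
  mean(U) = (5 + 3 + 7 + 6) / 4 = 21/4 = 5.25
  mean(V) = (3 + 4 + 2 + 6) / 4 = 15/4 = 3.75
  mean(W) = (2 + 5 + 6 + 1) / 4 = 14/4 = 3.5

Step 2 — sample variances and covariances s[i,j] = (1/(n-1)) · Σ_k (x_{k,i} - mean_i) · (x_{k,j} - mean_j), with n-1 = 3:
  s[U,U] = ((-0.25)·(-0.25) + (-2.25)·(-2.25) + (1.75)·(1.75) + (0.75)·(0.75)) / 3 = 8.75/3 = 2.9167
  s[U,V] = ((-0.25)·(-0.75) + (-2.25)·(0.25) + (1.75)·(-1.75) + (0.75)·(2.25)) / 3 = -1.75/3 = -0.5833
  s[U,W] = ((-0.25)·(-1.5) + (-2.25)·(1.5) + (1.75)·(2.5) + (0.75)·(-2.5)) / 3 = -0.5/3 = -0.1667
  s[V,V] = ((-0.75)·(-0.75) + (0.25)·(0.25) + (-1.75)·(-1.75) + (2.25)·(2.25)) / 3 = 8.75/3 = 2.9167
  s[V,W] = ((-0.75)·(-1.5) + (0.25)·(1.5) + (-1.75)·(2.5) + (2.25)·(-2.5)) / 3 = -8.5/3 = -2.8333
  s[W,W] = ((-1.5)·(-1.5) + (1.5)·(1.5) + (2.5)·(2.5) + (-2.5)·(-2.5)) / 3 = 17/3 = 5.6667
  Sample standard deviations s_i = √(s[i,i]):
  s(U) = √(2.9167) = 1.7078
  s(V) = √(2.9167) = 1.7078
  s(W) = √(5.6667) = 2.3805

Step 3 — r_{ij} = s_{ij} / (s_i · s_j):
  r[U,U] = 1 (diagonal).
  r[U,V] = -0.5833 / (1.7078 · 1.7078) = -0.5833 / 2.9167 = -0.2
  r[U,W] = -0.1667 / (1.7078 · 2.3805) = -0.1667 / 4.0654 = -0.041
  r[V,V] = 1 (diagonal).
  r[V,W] = -2.8333 / (1.7078 · 2.3805) = -2.8333 / 4.0654 = -0.6969
  r[W,W] = 1 (diagonal).

R is symmetric with unit diagonal. Assembling:

R = [[1, -0.2, -0.041],
 [-0.2, 1, -0.6969],
 [-0.041, -0.6969, 1]]


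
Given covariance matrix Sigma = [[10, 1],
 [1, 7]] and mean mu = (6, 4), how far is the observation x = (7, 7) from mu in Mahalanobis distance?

Step 1 — centre the observation: (x - mu) = (1, 3).

Step 2 — invert Sigma. det(Sigma) = 10·7 - (1)² = 69.
  Sigma^{-1} = (1/det) · [[d, -b], [-b, a]] = [[0.1014, -0.0145],
 [-0.0145, 0.1449]].

Step 3 — form the quadratic (x - mu)^T · Sigma^{-1} · (x - mu):
  Sigma^{-1} · (x - mu) = (0.058, 0.4203).
  (x - mu)^T · [Sigma^{-1} · (x - mu)] = (1)·(0.058) + (3)·(0.4203) = 1.3188.

Step 4 — take square root: d = √(1.3188) ≈ 1.1484.

d(x, mu) = √(1.3188) ≈ 1.1484


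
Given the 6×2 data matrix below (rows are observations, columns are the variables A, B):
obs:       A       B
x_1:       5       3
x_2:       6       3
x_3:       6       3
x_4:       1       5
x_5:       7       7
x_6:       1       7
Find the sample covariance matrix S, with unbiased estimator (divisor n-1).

Step 1 — column means:
  mean(A) = (5 + 6 + 6 + 1 + 7 + 1) / 6 = 26/6 = 4.3333
  mean(B) = (3 + 3 + 3 + 5 + 7 + 7) / 6 = 28/6 = 4.6667

Step 2 — sample covariance S[i,j] = (1/(n-1)) · Σ_k (x_{k,i} - mean_i) · (x_{k,j} - mean_j), with n-1 = 5.
  S[A,A] = ((0.6667)·(0.6667) + (1.6667)·(1.6667) + (1.6667)·(1.6667) + (-3.3333)·(-3.3333) + (2.6667)·(2.6667) + (-3.3333)·(-3.3333)) / 5 = 35.3333/5 = 7.0667
  S[A,B] = ((0.6667)·(-1.6667) + (1.6667)·(-1.6667) + (1.6667)·(-1.6667) + (-3.3333)·(0.3333) + (2.6667)·(2.3333) + (-3.3333)·(2.3333)) / 5 = -9.3333/5 = -1.8667
  S[B,B] = ((-1.6667)·(-1.6667) + (-1.6667)·(-1.6667) + (-1.6667)·(-1.6667) + (0.3333)·(0.3333) + (2.3333)·(2.3333) + (2.3333)·(2.3333)) / 5 = 19.3333/5 = 3.8667

S is symmetric (S[j,i] = S[i,j]). Assembling:

S = [[7.0667, -1.8667],
 [-1.8667, 3.8667]]


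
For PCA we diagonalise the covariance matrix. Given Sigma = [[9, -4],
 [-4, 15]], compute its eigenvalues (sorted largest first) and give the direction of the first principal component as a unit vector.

Step 1 — characteristic polynomial of 2×2 Sigma:
  det(Sigma - λI) = λ² - trace · λ + det = 0.
  trace = 9 + 15 = 24, det = 9·15 - (-4)² = 119.
Step 2 — discriminant:
  Δ = trace² - 4·det = 576 - 476 = 100.
Step 3 — eigenvalues:
  λ = (trace ± √Δ)/2 = (24 ± 10)/2,
  λ_1 = 17,  λ_2 = 7.

Step 4 — unit eigenvector for λ_1: solve (Sigma - λ_1 I)v = 0. First row:
  (9 - 17)·v_x + (-4)·v_y = 0, i.e. (-8)·v_x + (-4)·v_y = 0,
  so v ∝ (b, λ_1 - a) = (-4, 8); multiply by -1 so the first entry is positive: u = (4, -8).
  ||u|| = √((4)² + (-8)²) = √(80) ≈ 8.9443,
  v_1 = u/||u|| ≈ (0.4472, -0.8944) (||v_1|| = 1).

λ_1 = 17,  λ_2 = 7;  v_1 ≈ (0.4472, -0.8944)


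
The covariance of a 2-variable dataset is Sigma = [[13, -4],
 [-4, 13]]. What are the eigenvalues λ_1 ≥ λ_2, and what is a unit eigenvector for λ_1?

Step 1 — characteristic polynomial of 2×2 Sigma:
  det(Sigma - λI) = λ² - trace · λ + det = 0.
  trace = 13 + 13 = 26, det = 13·13 - (-4)² = 153.
Step 2 — discriminant:
  Δ = trace² - 4·det = 676 - 612 = 64.
Step 3 — eigenvalues:
  λ = (trace ± √Δ)/2 = (26 ± 8)/2,
  λ_1 = 17,  λ_2 = 9.

Step 4 — unit eigenvector for λ_1: solve (Sigma - λ_1 I)v = 0. First row:
  (13 - 17)·v_x + (-4)·v_y = 0, i.e. (-4)·v_x + (-4)·v_y = 0,
  so v ∝ (b, λ_1 - a) = (-4, 4); multiply by -1 so the first entry is positive: u = (4, -4).
  ||u|| = √((4)² + (-4)²) = √(32) ≈ 5.6569,
  v_1 = u/||u|| ≈ (0.7071, -0.7071) (||v_1|| = 1).

λ_1 = 17,  λ_2 = 9;  v_1 ≈ (0.7071, -0.7071)


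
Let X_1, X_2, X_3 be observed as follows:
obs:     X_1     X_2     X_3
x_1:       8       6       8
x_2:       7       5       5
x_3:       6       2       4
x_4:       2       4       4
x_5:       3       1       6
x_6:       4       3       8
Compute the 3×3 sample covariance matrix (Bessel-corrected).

Step 1 — column means:
  mean(X_1) = (8 + 7 + 6 + 2 + 3 + 4) / 6 = 30/6 = 5
  mean(X_2) = (6 + 5 + 2 + 4 + 1 + 3) / 6 = 21/6 = 3.5
  mean(X_3) = (8 + 5 + 4 + 4 + 6 + 8) / 6 = 35/6 = 5.8333

Step 2 — sample covariance S[i,j] = (1/(n-1)) · Σ_k (x_{k,i} - mean_i) · (x_{k,j} - mean_j), with n-1 = 5.
  S[X_1,X_1] = ((3)·(3) + (2)·(2) + (1)·(1) + (-3)·(-3) + (-2)·(-2) + (-1)·(-1)) / 5 = 28/5 = 5.6
  S[X_1,X_2] = ((3)·(2.5) + (2)·(1.5) + (1)·(-1.5) + (-3)·(0.5) + (-2)·(-2.5) + (-1)·(-0.5)) / 5 = 13/5 = 2.6
  S[X_1,X_3] = ((3)·(2.1667) + (2)·(-0.8333) + (1)·(-1.8333) + (-3)·(-1.8333) + (-2)·(0.1667) + (-1)·(2.1667)) / 5 = 6/5 = 1.2
  S[X_2,X_2] = ((2.5)·(2.5) + (1.5)·(1.5) + (-1.5)·(-1.5) + (0.5)·(0.5) + (-2.5)·(-2.5) + (-0.5)·(-0.5)) / 5 = 17.5/5 = 3.5
  S[X_2,X_3] = ((2.5)·(2.1667) + (1.5)·(-0.8333) + (-1.5)·(-1.8333) + (0.5)·(-1.8333) + (-2.5)·(0.1667) + (-0.5)·(2.1667)) / 5 = 4.5/5 = 0.9
  S[X_3,X_3] = ((2.1667)·(2.1667) + (-0.8333)·(-0.8333) + (-1.8333)·(-1.8333) + (-1.8333)·(-1.8333) + (0.1667)·(0.1667) + (2.1667)·(2.1667)) / 5 = 16.8333/5 = 3.3667

S is symmetric (S[j,i] = S[i,j]). Assembling:

S = [[5.6, 2.6, 1.2],
 [2.6, 3.5, 0.9],
 [1.2, 0.9, 3.3667]]


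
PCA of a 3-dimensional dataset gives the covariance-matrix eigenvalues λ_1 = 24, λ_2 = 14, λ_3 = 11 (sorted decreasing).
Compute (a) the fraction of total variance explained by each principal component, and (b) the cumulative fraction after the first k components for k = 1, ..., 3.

Step 1 — total variance = trace(Sigma) = Σ λ_i = 24 + 14 + 11 = 49.

Step 2 — fraction explained by component i = λ_i / Σ λ:
  PC1: 24/49 = 0.4898
  PC2: 14/49 = 0.2857
  PC3: 11/49 = 0.2245

Step 3 — cumulative fraction after k components = (λ_1 + ... + λ_k) / Σ λ:
  k = 1: 24/49 = 0.4898
  k = 2: (24 + 14)/49 = 38/49 = 0.7755
  k = 3: (24 + 14 + 11)/49 = 49/49 = 1

Summary (fraction, with percent):

explained: PC1 0.4898 (48.98%), PC2 0.2857 (28.57%), PC3 0.2245 (22.45%);  cumulative: 0.4898, 0.7755, 1


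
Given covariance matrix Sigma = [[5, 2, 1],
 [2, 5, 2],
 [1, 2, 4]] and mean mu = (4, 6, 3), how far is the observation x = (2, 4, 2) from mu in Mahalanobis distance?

Step 1 — centre the observation: (x - mu) = (-2, -2, -1).

Step 2 — invert Sigma (cofactor / det for 3×3, or solve directly):
  Sigma^{-1} = [[0.2388, -0.0896, -0.0149],
 [-0.0896, 0.2836, -0.1194],
 [-0.0149, -0.1194, 0.3134]].

Step 3 — form the quadratic (x - mu)^T · Sigma^{-1} · (x - mu):
  Sigma^{-1} · (x - mu) = (-0.2836, -0.2687, -0.0448).
  (x - mu)^T · [Sigma^{-1} · (x - mu)] = (-2)·(-0.2836) + (-2)·(-0.2687) + (-1)·(-0.0448) = 1.1493.

Step 4 — take square root: d = √(1.1493) ≈ 1.072.

d(x, mu) = √(1.1493) ≈ 1.072


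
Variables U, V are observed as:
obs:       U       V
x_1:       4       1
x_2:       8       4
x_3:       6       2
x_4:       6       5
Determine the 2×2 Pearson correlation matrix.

Step 1 — column means:
  mean(U) = (4 + 8 + 6 + 6) / 4 = 24/4 = 6
  mean(V) = (1 + 4 + 2 + 5) / 4 = 12/4 = 3

Step 2 — sample variances and covariances s[i,j] = (1/(n-1)) · Σ_k (x_{k,i} - mean_i) · (x_{k,j} - mean_j), with n-1 = 3:
  s[U,U] = ((-2)·(-2) + (2)·(2) + (0)·(0) + (0)·(0)) / 3 = 8/3 = 2.6667
  s[U,V] = ((-2)·(-2) + (2)·(1) + (0)·(-1) + (0)·(2)) / 3 = 6/3 = 2
  s[V,V] = ((-2)·(-2) + (1)·(1) + (-1)·(-1) + (2)·(2)) / 3 = 10/3 = 3.3333
  Sample standard deviations s_i = √(s[i,i]):
  s(U) = √(2.6667) = 1.633
  s(V) = √(3.3333) = 1.8257

Step 3 — r_{ij} = s_{ij} / (s_i · s_j):
  r[U,U] = 1 (diagonal).
  r[U,V] = 2 / (1.633 · 1.8257) = 2 / 2.9814 = 0.6708
  r[V,V] = 1 (diagonal).

R is symmetric with unit diagonal. Assembling:

R = [[1, 0.6708],
 [0.6708, 1]]


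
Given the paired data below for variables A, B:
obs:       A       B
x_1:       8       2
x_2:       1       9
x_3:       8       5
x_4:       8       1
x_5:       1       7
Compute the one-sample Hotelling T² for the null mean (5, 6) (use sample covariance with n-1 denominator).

Step 1 — sample mean vector:
  mean(A) = (8 + 1 + 8 + 8 + 1) / 5 = 26/5 = 5.2
  mean(B) = (2 + 9 + 5 + 1 + 7) / 5 = 24/5 = 4.8
  x̄ = (5.2, 4.8),  deviation x̄ - mu_0 = (5.2, 4.8) - (5, 6) = (0.2, -1.2).

Step 2 — sample covariance matrix, S[i,j] = (1/(n-1)) · Σ_k (x_{k,i} - mean_i) · (x_{k,j} - mean_j), divisor n-1 = 4:
  S[A,A] = ((2.8)·(2.8) + (-4.2)·(-4.2) + (2.8)·(2.8) + (2.8)·(2.8) + (-4.2)·(-4.2)) / 4 = 58.8/4 = 14.7
  S[A,B] = ((2.8)·(-2.8) + (-4.2)·(4.2) + (2.8)·(0.2) + (2.8)·(-3.8) + (-4.2)·(2.2)) / 4 = -44.8/4 = -11.2
  S[B,B] = ((-2.8)·(-2.8) + (4.2)·(4.2) + (0.2)·(0.2) + (-3.8)·(-3.8) + (2.2)·(2.2)) / 4 = 44.8/4 = 11.2
  S = [[14.7, -11.2],
 [-11.2, 11.2]].

Step 3 — invert S. det(S) = 14.7·11.2 - (-11.2)² = 39.2.
  S^{-1} = (1/det) · [[d, -b], [-b, a]] = [[0.2857, 0.2857],
 [0.2857, 0.375]].

Step 4 — quadratic form (x̄ - mu_0)^T · S^{-1} · (x̄ - mu_0):
  S^{-1} · (x̄ - mu_0) = (-0.2857, -0.3929),
  (x̄ - mu_0)^T · [...] = (0.2)·(-0.2857) + (-1.2)·(-0.3929) = 0.4143.

Step 5 — scale by n: T² = 5 · 0.4143 = 2.0714.

T² ≈ 2.0714


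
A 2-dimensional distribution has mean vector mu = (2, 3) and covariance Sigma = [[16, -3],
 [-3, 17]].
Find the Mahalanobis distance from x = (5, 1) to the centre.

Step 1 — centre the observation: (x - mu) = (3, -2).

Step 2 — invert Sigma. det(Sigma) = 16·17 - (-3)² = 263.
  Sigma^{-1} = (1/det) · [[d, -b], [-b, a]] = [[0.0646, 0.0114],
 [0.0114, 0.0608]].

Step 3 — form the quadratic (x - mu)^T · Sigma^{-1} · (x - mu):
  Sigma^{-1} · (x - mu) = (0.1711, -0.0875).
  (x - mu)^T · [Sigma^{-1} · (x - mu)] = (3)·(0.1711) + (-2)·(-0.0875) = 0.6882.

Step 4 — take square root: d = √(0.6882) ≈ 0.8296.

d(x, mu) = √(0.6882) ≈ 0.8296


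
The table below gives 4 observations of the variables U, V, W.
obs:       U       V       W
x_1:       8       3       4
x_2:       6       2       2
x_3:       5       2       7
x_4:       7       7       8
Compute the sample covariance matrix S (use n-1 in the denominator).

Step 1 — column means:
  mean(U) = (8 + 6 + 5 + 7) / 4 = 26/4 = 6.5
  mean(V) = (3 + 2 + 2 + 7) / 4 = 14/4 = 3.5
  mean(W) = (4 + 2 + 7 + 8) / 4 = 21/4 = 5.25

Step 2 — sample covariance S[i,j] = (1/(n-1)) · Σ_k (x_{k,i} - mean_i) · (x_{k,j} - mean_j), with n-1 = 3.
  S[U,U] = ((1.5)·(1.5) + (-0.5)·(-0.5) + (-1.5)·(-1.5) + (0.5)·(0.5)) / 3 = 5/3 = 1.6667
  S[U,V] = ((1.5)·(-0.5) + (-0.5)·(-1.5) + (-1.5)·(-1.5) + (0.5)·(3.5)) / 3 = 4/3 = 1.3333
  S[U,W] = ((1.5)·(-1.25) + (-0.5)·(-3.25) + (-1.5)·(1.75) + (0.5)·(2.75)) / 3 = -1.5/3 = -0.5
  S[V,V] = ((-0.5)·(-0.5) + (-1.5)·(-1.5) + (-1.5)·(-1.5) + (3.5)·(3.5)) / 3 = 17/3 = 5.6667
  S[V,W] = ((-0.5)·(-1.25) + (-1.5)·(-3.25) + (-1.5)·(1.75) + (3.5)·(2.75)) / 3 = 12.5/3 = 4.1667
  S[W,W] = ((-1.25)·(-1.25) + (-3.25)·(-3.25) + (1.75)·(1.75) + (2.75)·(2.75)) / 3 = 22.75/3 = 7.5833

S is symmetric (S[j,i] = S[i,j]). Assembling:

S = [[1.6667, 1.3333, -0.5],
 [1.3333, 5.6667, 4.1667],
 [-0.5, 4.1667, 7.5833]]


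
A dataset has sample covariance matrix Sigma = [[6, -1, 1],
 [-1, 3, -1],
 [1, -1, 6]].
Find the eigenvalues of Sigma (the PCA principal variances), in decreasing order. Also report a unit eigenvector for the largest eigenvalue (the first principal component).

Step 1 — characteristic polynomial p(λ) = det(λI - Sigma) = λ³ - tr·λ² + c_1·λ - det, where tr = trace, c_1 = sum of the principal 2×2 minors, det = det(Sigma):
  tr = 6 + 3 + 6 = 15,
  c_1 = (6·3 - (-1)²) + (6·6 - (1)²) + (3·6 - (-1)²) = 17 + 35 + 17 = 69,
  det = 6·(3·6 - (-1)²) - (-1)·((-1)·6 - (-1)·(1)) + (1)·((-1)·(-1) - 3·(1)) = 6·(17) - (-1)·(-5) + (1)·(-2) = 95.
  So p(λ) = λ³ - 15λ² + 69λ - 95.
Step 2 — look for an integer root (rational root theorem: any rational root is an integer divisor of 95). Testing λ = 5:
  p(5) = 125 - 375 + 345 - 95 = 0  ✓
  Dividing out (λ - 5): p(λ) = (λ - 5)(λ² - 10λ + 19).
Step 3 — remaining eigenvalues from the quadratic λ² - 10λ + 19 = 0:
  Δ = 10² - 4·19 = 100 - 76 = 24,  λ = (10 ± √24)/2 = (10 ± 4.899)/2 ≈ 7.4495 or 2.5505.
  Sorted: λ_1 = 7.4495,  λ_2 = 5,  λ_3 = 2.5505  (check: sum = 15 = tr ✓).

Step 4 — unit eigenvector for λ_1 ≈ 7.4495: v spans the null space of (Sigma - λ_1 I), whose rows are
  r_1 = (-1.4495, -1, 1),  r_2 = (-1, -4.4495, -1),  r_3 = (1, -1, -1.4495).
  v is orthogonal to every row, so take v ∝ r_1 × r_2 = ((-1)·(-1) - (1)·(-4.4495), (1)·(-1) - (-1.4495)·(-1), (-1.4495)·(-4.4495) - (-1)·(-1)) ≈ (5.4495, -2.4495, 5.4495).
  Let u = (5.4495, -2.4495, 5.4495).
  ||u|| = √((5.4495)² + (-2.4495)² + (5.4495)²) = √(65.3939) ≈ 8.0866,  v_1 = u/||u|| ≈ (0.6739, -0.3029, 0.6739) (||v_1|| = 1).

λ_1 = 7.4495,  λ_2 = 5,  λ_3 = 2.5505;  v_1 ≈ (0.6739, -0.3029, 0.6739)


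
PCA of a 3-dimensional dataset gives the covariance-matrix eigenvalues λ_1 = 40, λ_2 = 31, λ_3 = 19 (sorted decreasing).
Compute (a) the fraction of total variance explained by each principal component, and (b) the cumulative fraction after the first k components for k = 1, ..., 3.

Step 1 — total variance = trace(Sigma) = Σ λ_i = 40 + 31 + 19 = 90.

Step 2 — fraction explained by component i = λ_i / Σ λ:
  PC1: 40/90 = 0.4444
  PC2: 31/90 = 0.3444
  PC3: 19/90 = 0.2111

Step 3 — cumulative fraction after k components = (λ_1 + ... + λ_k) / Σ λ:
  k = 1: 40/90 = 0.4444
  k = 2: (40 + 31)/90 = 71/90 = 0.7889
  k = 3: (40 + 31 + 19)/90 = 90/90 = 1

Summary (fraction, with percent):

explained: PC1 0.4444 (44.44%), PC2 0.3444 (34.44%), PC3 0.2111 (21.11%);  cumulative: 0.4444, 0.7889, 1


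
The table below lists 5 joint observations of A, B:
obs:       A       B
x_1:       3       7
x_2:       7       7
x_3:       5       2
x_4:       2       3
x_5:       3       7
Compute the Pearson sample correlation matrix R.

Step 1 — column means:
  mean(A) = (3 + 7 + 5 + 2 + 3) / 5 = 20/5 = 4
  mean(B) = (7 + 7 + 2 + 3 + 7) / 5 = 26/5 = 5.2

Step 2 — sample variances and covariances s[i,j] = (1/(n-1)) · Σ_k (x_{k,i} - mean_i) · (x_{k,j} - mean_j), with n-1 = 4:
  s[A,A] = ((-1)·(-1) + (3)·(3) + (1)·(1) + (-2)·(-2) + (-1)·(-1)) / 4 = 16/4 = 4
  s[A,B] = ((-1)·(1.8) + (3)·(1.8) + (1)·(-3.2) + (-2)·(-2.2) + (-1)·(1.8)) / 4 = 3/4 = 0.75
  s[B,B] = ((1.8)·(1.8) + (1.8)·(1.8) + (-3.2)·(-3.2) + (-2.2)·(-2.2) + (1.8)·(1.8)) / 4 = 24.8/4 = 6.2
  Sample standard deviations s_i = √(s[i,i]):
  s(A) = √(4) = 2
  s(B) = √(6.2) = 2.49

Step 3 — r_{ij} = s_{ij} / (s_i · s_j):
  r[A,A] = 1 (diagonal).
  r[A,B] = 0.75 / (2 · 2.49) = 0.75 / 4.98 = 0.1506
  r[B,B] = 1 (diagonal).

R is symmetric with unit diagonal. Assembling:

R = [[1, 0.1506],
 [0.1506, 1]]


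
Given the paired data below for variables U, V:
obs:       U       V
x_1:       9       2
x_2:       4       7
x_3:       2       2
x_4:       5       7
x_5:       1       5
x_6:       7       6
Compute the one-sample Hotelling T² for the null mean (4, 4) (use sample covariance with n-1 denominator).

Step 1 — sample mean vector:
  mean(U) = (9 + 4 + 2 + 5 + 1 + 7) / 6 = 28/6 = 4.6667
  mean(V) = (2 + 7 + 2 + 7 + 5 + 6) / 6 = 29/6 = 4.8333
  x̄ = (4.6667, 4.8333),  deviation x̄ - mu_0 = (4.6667, 4.8333) - (4, 4) = (0.6667, 0.8333).

Step 2 — sample covariance matrix, S[i,j] = (1/(n-1)) · Σ_k (x_{k,i} - mean_i) · (x_{k,j} - mean_j), divisor n-1 = 5:
  S[U,U] = ((4.3333)·(4.3333) + (-0.6667)·(-0.6667) + (-2.6667)·(-2.6667) + (0.3333)·(0.3333) + (-3.6667)·(-3.6667) + (2.3333)·(2.3333)) / 5 = 45.3333/5 = 9.0667
  S[U,V] = ((4.3333)·(-2.8333) + (-0.6667)·(2.1667) + (-2.6667)·(-2.8333) + (0.3333)·(2.1667) + (-3.6667)·(0.1667) + (2.3333)·(1.1667)) / 5 = -3.3333/5 = -0.6667
  S[V,V] = ((-2.8333)·(-2.8333) + (2.1667)·(2.1667) + (-2.8333)·(-2.8333) + (2.1667)·(2.1667) + (0.1667)·(0.1667) + (1.1667)·(1.1667)) / 5 = 26.8333/5 = 5.3667
  S = [[9.0667, -0.6667],
 [-0.6667, 5.3667]].

Step 3 — invert S. det(S) = 9.0667·5.3667 - (-0.6667)² = 48.2133.
  S^{-1} = (1/det) · [[d, -b], [-b, a]] = [[0.1113, 0.0138],
 [0.0138, 0.1881]].

Step 4 — quadratic form (x̄ - mu_0)^T · S^{-1} · (x̄ - mu_0):
  S^{-1} · (x̄ - mu_0) = (0.0857, 0.1659),
  (x̄ - mu_0)^T · [...] = (0.6667)·(0.0857) + (0.8333)·(0.1659) = 0.1954.

Step 5 — scale by n: T² = 6 · 0.1954 = 1.1726.

T² ≈ 1.1726


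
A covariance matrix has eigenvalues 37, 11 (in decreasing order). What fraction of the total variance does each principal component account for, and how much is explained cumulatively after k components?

Step 1 — total variance = trace(Sigma) = Σ λ_i = 37 + 11 = 48.

Step 2 — fraction explained by component i = λ_i / Σ λ:
  PC1: 37/48 = 0.7708
  PC2: 11/48 = 0.2292

Step 3 — cumulative fraction after k components = (λ_1 + ... + λ_k) / Σ λ:
  k = 1: 37/48 = 0.7708
  k = 2: (37 + 11)/48 = 48/48 = 1

Summary (fraction, with percent):

explained: PC1 0.7708 (77.08%), PC2 0.2292 (22.92%);  cumulative: 0.7708, 1


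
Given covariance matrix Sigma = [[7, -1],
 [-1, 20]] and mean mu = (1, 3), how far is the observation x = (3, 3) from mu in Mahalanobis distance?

Step 1 — centre the observation: (x - mu) = (2, 0).

Step 2 — invert Sigma. det(Sigma) = 7·20 - (-1)² = 139.
  Sigma^{-1} = (1/det) · [[d, -b], [-b, a]] = [[0.1439, 0.0072],
 [0.0072, 0.0504]].

Step 3 — form the quadratic (x - mu)^T · Sigma^{-1} · (x - mu):
  Sigma^{-1} · (x - mu) = (0.2878, 0.0144).
  (x - mu)^T · [Sigma^{-1} · (x - mu)] = (2)·(0.2878) + (0)·(0.0144) = 0.5755.

Step 4 — take square root: d = √(0.5755) ≈ 0.7586.

d(x, mu) = √(0.5755) ≈ 0.7586


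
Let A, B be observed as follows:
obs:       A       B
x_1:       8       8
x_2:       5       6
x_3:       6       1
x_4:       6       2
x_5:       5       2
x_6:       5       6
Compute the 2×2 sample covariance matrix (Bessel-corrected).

Step 1 — column means:
  mean(A) = (8 + 5 + 6 + 6 + 5 + 5) / 6 = 35/6 = 5.8333
  mean(B) = (8 + 6 + 1 + 2 + 2 + 6) / 6 = 25/6 = 4.1667

Step 2 — sample covariance S[i,j] = (1/(n-1)) · Σ_k (x_{k,i} - mean_i) · (x_{k,j} - mean_j), with n-1 = 5.
  S[A,A] = ((2.1667)·(2.1667) + (-0.8333)·(-0.8333) + (0.1667)·(0.1667) + (0.1667)·(0.1667) + (-0.8333)·(-0.8333) + (-0.8333)·(-0.8333)) / 5 = 6.8333/5 = 1.3667
  S[A,B] = ((2.1667)·(3.8333) + (-0.8333)·(1.8333) + (0.1667)·(-3.1667) + (0.1667)·(-2.1667) + (-0.8333)·(-2.1667) + (-0.8333)·(1.8333)) / 5 = 6.1667/5 = 1.2333
  S[B,B] = ((3.8333)·(3.8333) + (1.8333)·(1.8333) + (-3.1667)·(-3.1667) + (-2.1667)·(-2.1667) + (-2.1667)·(-2.1667) + (1.8333)·(1.8333)) / 5 = 40.8333/5 = 8.1667

S is symmetric (S[j,i] = S[i,j]). Assembling:

S = [[1.3667, 1.2333],
 [1.2333, 8.1667]]


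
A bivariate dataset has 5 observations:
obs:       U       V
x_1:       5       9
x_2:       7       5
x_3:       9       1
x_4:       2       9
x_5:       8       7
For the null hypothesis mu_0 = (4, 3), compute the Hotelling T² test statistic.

Step 1 — sample mean vector:
  mean(U) = (5 + 7 + 9 + 2 + 8) / 5 = 31/5 = 6.2
  mean(V) = (9 + 5 + 1 + 9 + 7) / 5 = 31/5 = 6.2
  x̄ = (6.2, 6.2),  deviation x̄ - mu_0 = (6.2, 6.2) - (4, 3) = (2.2, 3.2).

Step 2 — sample covariance matrix, S[i,j] = (1/(n-1)) · Σ_k (x_{k,i} - mean_i) · (x_{k,j} - mean_j), divisor n-1 = 4:
  S[U,U] = ((-1.2)·(-1.2) + (0.8)·(0.8) + (2.8)·(2.8) + (-4.2)·(-4.2) + (1.8)·(1.8)) / 4 = 30.8/4 = 7.7
  S[U,V] = ((-1.2)·(2.8) + (0.8)·(-1.2) + (2.8)·(-5.2) + (-4.2)·(2.8) + (1.8)·(0.8)) / 4 = -29.2/4 = -7.3
  S[V,V] = ((2.8)·(2.8) + (-1.2)·(-1.2) + (-5.2)·(-5.2) + (2.8)·(2.8) + (0.8)·(0.8)) / 4 = 44.8/4 = 11.2
  S = [[7.7, -7.3],
 [-7.3, 11.2]].

Step 3 — invert S. det(S) = 7.7·11.2 - (-7.3)² = 32.95.
  S^{-1} = (1/det) · [[d, -b], [-b, a]] = [[0.3399, 0.2215],
 [0.2215, 0.2337]].

Step 4 — quadratic form (x̄ - mu_0)^T · S^{-1} · (x̄ - mu_0):
  S^{-1} · (x̄ - mu_0) = (1.4568, 1.2352),
  (x̄ - mu_0)^T · [...] = (2.2)·(1.4568) + (3.2)·(1.2352) = 7.1575.

Step 5 — scale by n: T² = 5 · 7.1575 = 35.7876.

T² ≈ 35.7876


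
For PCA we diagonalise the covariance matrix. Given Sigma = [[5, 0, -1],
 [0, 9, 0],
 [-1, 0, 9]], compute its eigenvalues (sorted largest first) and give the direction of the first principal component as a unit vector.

Step 1 — characteristic polynomial p(λ) = det(λI - Sigma) = λ³ - tr·λ² + c_1·λ - det, where tr = trace, c_1 = sum of the principal 2×2 minors, det = det(Sigma):
  tr = 5 + 9 + 9 = 23,
  c_1 = (5·9 - (0)²) + (5·9 - (-1)²) + (9·9 - (0)²) = 45 + 44 + 81 = 170,
  det = 5·(9·9 - (0)²) - (0)·((0)·9 - (0)·(-1)) + (-1)·((0)·(0) - 9·(-1)) = 5·(81) - (0)·(0) + (-1)·(9) = 396.
  So p(λ) = λ³ - 23λ² + 170λ - 396.
Step 2 — look for an integer root (rational root theorem: any rational root is an integer divisor of 396). Testing λ = 9:
  p(9) = 729 - 1863 + 1530 - 396 = 0  ✓
  Dividing out (λ - 9): p(λ) = (λ - 9)(λ² - 14λ + 44).
Step 3 — remaining eigenvalues from the quadratic λ² - 14λ + 44 = 0:
  Δ = 14² - 4·44 = 196 - 176 = 20,  λ = (14 ± √20)/2 = (14 ± 4.4721)/2 ≈ 9.2361 or 4.7639.
  Sorted: λ_1 = 9.2361,  λ_2 = 9,  λ_3 = 4.7639  (check: sum = 23 = tr ✓).

Step 4 — unit eigenvector for λ_1 ≈ 9.2361: v spans the null space of (Sigma - λ_1 I), whose rows are
  r_1 = (-4.2361, 0, -1),  r_2 = (0, -0.2361, 0),  r_3 = (-1, 0, -0.2361).
  v is orthogonal to every row, so take v ∝ r_1 × r_2 = ((0)·(0) - (-1)·(-0.2361), (-1)·(0) - (-4.2361)·(0), (-4.2361)·(-0.2361) - (0)·(0)) ≈ (-0.2361, 0, 1).
  Rescale (multiply by -1 so the first nonzero entry is positive): u = (0.2361, 0, -1).
  ||u|| = √((0.2361)² + (0)² + (-1)²) = √(1.0557) ≈ 1.0275,  v_1 = u/||u|| ≈ (0.2298, 0, -0.9732) (||v_1|| = 1).

λ_1 = 9.2361,  λ_2 = 9,  λ_3 = 4.7639;  v_1 ≈ (0.2298, 0, -0.9732)


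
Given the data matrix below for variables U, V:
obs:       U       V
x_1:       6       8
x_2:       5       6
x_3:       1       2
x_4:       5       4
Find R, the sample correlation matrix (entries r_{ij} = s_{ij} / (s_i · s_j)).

Step 1 — column means:
  mean(U) = (6 + 5 + 1 + 5) / 4 = 17/4 = 4.25
  mean(V) = (8 + 6 + 2 + 4) / 4 = 20/4 = 5

Step 2 — sample variances and covariances s[i,j] = (1/(n-1)) · Σ_k (x_{k,i} - mean_i) · (x_{k,j} - mean_j), with n-1 = 3:
  s[U,U] = ((1.75)·(1.75) + (0.75)·(0.75) + (-3.25)·(-3.25) + (0.75)·(0.75)) / 3 = 14.75/3 = 4.9167
  s[U,V] = ((1.75)·(3) + (0.75)·(1) + (-3.25)·(-3) + (0.75)·(-1)) / 3 = 15/3 = 5
  s[V,V] = ((3)·(3) + (1)·(1) + (-3)·(-3) + (-1)·(-1)) / 3 = 20/3 = 6.6667
  Sample standard deviations s_i = √(s[i,i]):
  s(U) = √(4.9167) = 2.2174
  s(V) = √(6.6667) = 2.582

Step 3 — r_{ij} = s_{ij} / (s_i · s_j):
  r[U,U] = 1 (diagonal).
  r[U,V] = 5 / (2.2174 · 2.582) = 5 / 5.7252 = 0.8733
  r[V,V] = 1 (diagonal).

R is symmetric with unit diagonal. Assembling:

R = [[1, 0.8733],
 [0.8733, 1]]


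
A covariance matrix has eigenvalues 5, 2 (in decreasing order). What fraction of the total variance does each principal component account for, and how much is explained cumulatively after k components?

Step 1 — total variance = trace(Sigma) = Σ λ_i = 5 + 2 = 7.

Step 2 — fraction explained by component i = λ_i / Σ λ:
  PC1: 5/7 = 0.7143
  PC2: 2/7 = 0.2857

Step 3 — cumulative fraction after k components = (λ_1 + ... + λ_k) / Σ λ:
  k = 1: 5/7 = 0.7143
  k = 2: (5 + 2)/7 = 7/7 = 1

Summary (fraction, with percent):

explained: PC1 0.7143 (71.43%), PC2 0.2857 (28.57%);  cumulative: 0.7143, 1


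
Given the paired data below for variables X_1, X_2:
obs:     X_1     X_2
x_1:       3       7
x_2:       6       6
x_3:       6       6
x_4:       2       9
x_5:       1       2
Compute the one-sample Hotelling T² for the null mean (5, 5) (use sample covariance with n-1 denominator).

Step 1 — sample mean vector:
  mean(X_1) = (3 + 6 + 6 + 2 + 1) / 5 = 18/5 = 3.6
  mean(X_2) = (7 + 6 + 6 + 9 + 2) / 5 = 30/5 = 6
  x̄ = (3.6, 6),  deviation x̄ - mu_0 = (3.6, 6) - (5, 5) = (-1.4, 1).

Step 2 — sample covariance matrix, S[i,j] = (1/(n-1)) · Σ_k (x_{k,i} - mean_i) · (x_{k,j} - mean_j), divisor n-1 = 4:
  S[X_1,X_1] = ((-0.6)·(-0.6) + (2.4)·(2.4) + (2.4)·(2.4) + (-1.6)·(-1.6) + (-2.6)·(-2.6)) / 4 = 21.2/4 = 5.3
  S[X_1,X_2] = ((-0.6)·(1) + (2.4)·(0) + (2.4)·(0) + (-1.6)·(3) + (-2.6)·(-4)) / 4 = 5/4 = 1.25
  S[X_2,X_2] = ((1)·(1) + (0)·(0) + (0)·(0) + (3)·(3) + (-4)·(-4)) / 4 = 26/4 = 6.5
  S = [[5.3, 1.25],
 [1.25, 6.5]].

Step 3 — invert S. det(S) = 5.3·6.5 - (1.25)² = 32.8875.
  S^{-1} = (1/det) · [[d, -b], [-b, a]] = [[0.1976, -0.038],
 [-0.038, 0.1612]].

Step 4 — quadratic form (x̄ - mu_0)^T · S^{-1} · (x̄ - mu_0):
  S^{-1} · (x̄ - mu_0) = (-0.3147, 0.2144),
  (x̄ - mu_0)^T · [...] = (-1.4)·(-0.3147) + (1)·(0.2144) = 0.655.

Step 5 — scale by n: T² = 5 · 0.655 = 3.2748.

T² ≈ 3.2748


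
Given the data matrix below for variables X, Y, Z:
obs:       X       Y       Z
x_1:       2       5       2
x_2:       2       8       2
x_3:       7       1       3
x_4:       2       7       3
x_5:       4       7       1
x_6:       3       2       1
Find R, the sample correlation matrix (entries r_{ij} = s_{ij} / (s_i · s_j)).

Step 1 — column means:
  mean(X) = (2 + 2 + 7 + 2 + 4 + 3) / 6 = 20/6 = 3.3333
  mean(Y) = (5 + 8 + 1 + 7 + 7 + 2) / 6 = 30/6 = 5
  mean(Z) = (2 + 2 + 3 + 3 + 1 + 1) / 6 = 12/6 = 2

Step 2 — sample variances and covariances s[i,j] = (1/(n-1)) · Σ_k (x_{k,i} - mean_i) · (x_{k,j} - mean_j), with n-1 = 5:
  s[X,X] = ((-1.3333)·(-1.3333) + (-1.3333)·(-1.3333) + (3.6667)·(3.6667) + (-1.3333)·(-1.3333) + (0.6667)·(0.6667) + (-0.3333)·(-0.3333)) / 5 = 19.3333/5 = 3.8667
  s[X,Y] = ((-1.3333)·(0) + (-1.3333)·(3) + (3.6667)·(-4) + (-1.3333)·(2) + (0.6667)·(2) + (-0.3333)·(-3)) / 5 = -19/5 = -3.8
  s[X,Z] = ((-1.3333)·(0) + (-1.3333)·(0) + (3.6667)·(1) + (-1.3333)·(1) + (0.6667)·(-1) + (-0.3333)·(-1)) / 5 = 2/5 = 0.4
  s[Y,Y] = ((0)·(0) + (3)·(3) + (-4)·(-4) + (2)·(2) + (2)·(2) + (-3)·(-3)) / 5 = 42/5 = 8.4
  s[Y,Z] = ((0)·(0) + (3)·(0) + (-4)·(1) + (2)·(1) + (2)·(-1) + (-3)·(-1)) / 5 = -1/5 = -0.2
  s[Z,Z] = ((0)·(0) + (0)·(0) + (1)·(1) + (1)·(1) + (-1)·(-1) + (-1)·(-1)) / 5 = 4/5 = 0.8
  Sample standard deviations s_i = √(s[i,i]):
  s(X) = √(3.8667) = 1.9664
  s(Y) = √(8.4) = 2.8983
  s(Z) = √(0.8) = 0.8944

Step 3 — r_{ij} = s_{ij} / (s_i · s_j):
  r[X,X] = 1 (diagonal).
  r[X,Y] = -3.8 / (1.9664 · 2.8983) = -3.8 / 5.6991 = -0.6668
  r[X,Z] = 0.4 / (1.9664 · 0.8944) = 0.4 / 1.7588 = 0.2274
  r[Y,Y] = 1 (diagonal).
  r[Y,Z] = -0.2 / (2.8983 · 0.8944) = -0.2 / 2.5923 = -0.0772
  r[Z,Z] = 1 (diagonal).

R is symmetric with unit diagonal. Assembling:

R = [[1, -0.6668, 0.2274],
 [-0.6668, 1, -0.0772],
 [0.2274, -0.0772, 1]]


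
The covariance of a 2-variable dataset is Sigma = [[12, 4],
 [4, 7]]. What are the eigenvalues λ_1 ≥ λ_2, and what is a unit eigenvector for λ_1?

Step 1 — characteristic polynomial of 2×2 Sigma:
  det(Sigma - λI) = λ² - trace · λ + det = 0.
  trace = 12 + 7 = 19, det = 12·7 - (4)² = 68.
Step 2 — discriminant:
  Δ = trace² - 4·det = 361 - 272 = 89.
Step 3 — eigenvalues:
  λ = (trace ± √Δ)/2 = (19 ± 9.434)/2,
  λ_1 = 14.217,  λ_2 = 4.783.

Step 4 — unit eigenvector for λ_1: solve (Sigma - λ_1 I)v = 0. First row:
  (12 - 14.217)·v_x + (4)·v_y = 0, i.e. (-2.217)·v_x + (4)·v_y = 0,
  so v ∝ (b, λ_1 - a) = (4, 2.217) = u.
  ||u|| = √((4)² + (2.217)²) = √(20.915) ≈ 4.5733,
  v_1 = u/||u|| ≈ (0.8746, 0.4848) (||v_1|| = 1).

λ_1 = 14.217,  λ_2 = 4.783;  v_1 ≈ (0.8746, 0.4848)


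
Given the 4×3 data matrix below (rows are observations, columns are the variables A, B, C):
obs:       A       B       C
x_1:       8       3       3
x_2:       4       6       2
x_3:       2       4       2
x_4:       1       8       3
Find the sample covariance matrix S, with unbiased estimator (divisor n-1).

Step 1 — column means:
  mean(A) = (8 + 4 + 2 + 1) / 4 = 15/4 = 3.75
  mean(B) = (3 + 6 + 4 + 8) / 4 = 21/4 = 5.25
  mean(C) = (3 + 2 + 2 + 3) / 4 = 10/4 = 2.5

Step 2 — sample covariance S[i,j] = (1/(n-1)) · Σ_k (x_{k,i} - mean_i) · (x_{k,j} - mean_j), with n-1 = 3.
  S[A,A] = ((4.25)·(4.25) + (0.25)·(0.25) + (-1.75)·(-1.75) + (-2.75)·(-2.75)) / 3 = 28.75/3 = 9.5833
  S[A,B] = ((4.25)·(-2.25) + (0.25)·(0.75) + (-1.75)·(-1.25) + (-2.75)·(2.75)) / 3 = -14.75/3 = -4.9167
  S[A,C] = ((4.25)·(0.5) + (0.25)·(-0.5) + (-1.75)·(-0.5) + (-2.75)·(0.5)) / 3 = 1.5/3 = 0.5
  S[B,B] = ((-2.25)·(-2.25) + (0.75)·(0.75) + (-1.25)·(-1.25) + (2.75)·(2.75)) / 3 = 14.75/3 = 4.9167
  S[B,C] = ((-2.25)·(0.5) + (0.75)·(-0.5) + (-1.25)·(-0.5) + (2.75)·(0.5)) / 3 = 0.5/3 = 0.1667
  S[C,C] = ((0.5)·(0.5) + (-0.5)·(-0.5) + (-0.5)·(-0.5) + (0.5)·(0.5)) / 3 = 1/3 = 0.3333

S is symmetric (S[j,i] = S[i,j]). Assembling:

S = [[9.5833, -4.9167, 0.5],
 [-4.9167, 4.9167, 0.1667],
 [0.5, 0.1667, 0.3333]]


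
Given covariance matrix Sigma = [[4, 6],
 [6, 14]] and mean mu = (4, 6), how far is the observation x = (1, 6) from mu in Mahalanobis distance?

Step 1 — centre the observation: (x - mu) = (-3, 0).

Step 2 — invert Sigma. det(Sigma) = 4·14 - (6)² = 20.
  Sigma^{-1} = (1/det) · [[d, -b], [-b, a]] = [[0.7, -0.3],
 [-0.3, 0.2]].

Step 3 — form the quadratic (x - mu)^T · Sigma^{-1} · (x - mu):
  Sigma^{-1} · (x - mu) = (-2.1, 0.9).
  (x - mu)^T · [Sigma^{-1} · (x - mu)] = (-3)·(-2.1) + (0)·(0.9) = 6.3.

Step 4 — take square root: d = √(6.3) ≈ 2.51.

d(x, mu) = √(6.3) ≈ 2.51
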